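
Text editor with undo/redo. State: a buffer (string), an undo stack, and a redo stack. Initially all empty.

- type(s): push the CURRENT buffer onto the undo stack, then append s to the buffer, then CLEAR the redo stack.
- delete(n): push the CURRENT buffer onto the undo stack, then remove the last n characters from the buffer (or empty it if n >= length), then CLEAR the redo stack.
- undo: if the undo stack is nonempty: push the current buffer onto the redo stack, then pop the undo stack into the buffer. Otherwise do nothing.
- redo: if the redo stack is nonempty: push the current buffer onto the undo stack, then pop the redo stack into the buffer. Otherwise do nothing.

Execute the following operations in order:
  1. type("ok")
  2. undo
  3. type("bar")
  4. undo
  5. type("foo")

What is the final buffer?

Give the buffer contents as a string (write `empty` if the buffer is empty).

Answer: foo

Derivation:
After op 1 (type): buf='ok' undo_depth=1 redo_depth=0
After op 2 (undo): buf='(empty)' undo_depth=0 redo_depth=1
After op 3 (type): buf='bar' undo_depth=1 redo_depth=0
After op 4 (undo): buf='(empty)' undo_depth=0 redo_depth=1
After op 5 (type): buf='foo' undo_depth=1 redo_depth=0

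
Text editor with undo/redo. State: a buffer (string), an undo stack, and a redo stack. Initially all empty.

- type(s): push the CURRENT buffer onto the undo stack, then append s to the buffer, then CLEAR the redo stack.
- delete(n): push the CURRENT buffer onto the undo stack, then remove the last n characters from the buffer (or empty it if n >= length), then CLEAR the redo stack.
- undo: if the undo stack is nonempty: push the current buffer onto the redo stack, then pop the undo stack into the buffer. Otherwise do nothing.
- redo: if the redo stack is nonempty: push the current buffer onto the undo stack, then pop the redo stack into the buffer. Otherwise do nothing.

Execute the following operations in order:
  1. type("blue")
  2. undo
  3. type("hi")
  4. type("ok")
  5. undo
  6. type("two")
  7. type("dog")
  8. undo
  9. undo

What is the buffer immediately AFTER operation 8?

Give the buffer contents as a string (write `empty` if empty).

After op 1 (type): buf='blue' undo_depth=1 redo_depth=0
After op 2 (undo): buf='(empty)' undo_depth=0 redo_depth=1
After op 3 (type): buf='hi' undo_depth=1 redo_depth=0
After op 4 (type): buf='hiok' undo_depth=2 redo_depth=0
After op 5 (undo): buf='hi' undo_depth=1 redo_depth=1
After op 6 (type): buf='hitwo' undo_depth=2 redo_depth=0
After op 7 (type): buf='hitwodog' undo_depth=3 redo_depth=0
After op 8 (undo): buf='hitwo' undo_depth=2 redo_depth=1

Answer: hitwo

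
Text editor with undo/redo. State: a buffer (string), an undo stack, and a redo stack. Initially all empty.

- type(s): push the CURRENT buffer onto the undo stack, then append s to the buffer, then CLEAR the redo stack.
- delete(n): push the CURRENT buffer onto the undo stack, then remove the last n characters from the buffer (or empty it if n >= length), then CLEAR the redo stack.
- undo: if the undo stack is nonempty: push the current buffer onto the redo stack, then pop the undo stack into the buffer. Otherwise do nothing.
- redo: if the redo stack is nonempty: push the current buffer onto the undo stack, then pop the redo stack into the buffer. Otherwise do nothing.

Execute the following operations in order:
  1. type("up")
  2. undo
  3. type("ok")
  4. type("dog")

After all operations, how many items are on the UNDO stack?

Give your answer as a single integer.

Answer: 2

Derivation:
After op 1 (type): buf='up' undo_depth=1 redo_depth=0
After op 2 (undo): buf='(empty)' undo_depth=0 redo_depth=1
After op 3 (type): buf='ok' undo_depth=1 redo_depth=0
After op 4 (type): buf='okdog' undo_depth=2 redo_depth=0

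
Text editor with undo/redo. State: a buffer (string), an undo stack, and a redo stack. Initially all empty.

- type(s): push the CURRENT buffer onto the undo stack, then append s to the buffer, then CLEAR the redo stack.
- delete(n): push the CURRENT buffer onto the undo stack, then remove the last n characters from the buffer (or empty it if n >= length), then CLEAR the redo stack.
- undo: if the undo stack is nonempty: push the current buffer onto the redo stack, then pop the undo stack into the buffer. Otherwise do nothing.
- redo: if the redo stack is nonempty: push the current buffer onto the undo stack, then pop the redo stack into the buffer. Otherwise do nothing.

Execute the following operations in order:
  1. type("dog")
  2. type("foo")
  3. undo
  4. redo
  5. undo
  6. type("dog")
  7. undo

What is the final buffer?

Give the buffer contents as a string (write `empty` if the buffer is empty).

Answer: dog

Derivation:
After op 1 (type): buf='dog' undo_depth=1 redo_depth=0
After op 2 (type): buf='dogfoo' undo_depth=2 redo_depth=0
After op 3 (undo): buf='dog' undo_depth=1 redo_depth=1
After op 4 (redo): buf='dogfoo' undo_depth=2 redo_depth=0
After op 5 (undo): buf='dog' undo_depth=1 redo_depth=1
After op 6 (type): buf='dogdog' undo_depth=2 redo_depth=0
After op 7 (undo): buf='dog' undo_depth=1 redo_depth=1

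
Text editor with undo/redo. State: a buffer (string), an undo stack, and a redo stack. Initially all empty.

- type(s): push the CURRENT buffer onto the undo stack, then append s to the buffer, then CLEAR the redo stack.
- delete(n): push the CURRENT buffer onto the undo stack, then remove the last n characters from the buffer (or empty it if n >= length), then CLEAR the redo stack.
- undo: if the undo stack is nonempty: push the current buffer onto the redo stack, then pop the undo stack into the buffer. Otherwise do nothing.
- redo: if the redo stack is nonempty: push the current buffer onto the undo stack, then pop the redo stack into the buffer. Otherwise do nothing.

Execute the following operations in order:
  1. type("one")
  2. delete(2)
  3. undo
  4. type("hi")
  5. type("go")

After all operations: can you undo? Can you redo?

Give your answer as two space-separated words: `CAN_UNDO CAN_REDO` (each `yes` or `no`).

After op 1 (type): buf='one' undo_depth=1 redo_depth=0
After op 2 (delete): buf='o' undo_depth=2 redo_depth=0
After op 3 (undo): buf='one' undo_depth=1 redo_depth=1
After op 4 (type): buf='onehi' undo_depth=2 redo_depth=0
After op 5 (type): buf='onehigo' undo_depth=3 redo_depth=0

Answer: yes no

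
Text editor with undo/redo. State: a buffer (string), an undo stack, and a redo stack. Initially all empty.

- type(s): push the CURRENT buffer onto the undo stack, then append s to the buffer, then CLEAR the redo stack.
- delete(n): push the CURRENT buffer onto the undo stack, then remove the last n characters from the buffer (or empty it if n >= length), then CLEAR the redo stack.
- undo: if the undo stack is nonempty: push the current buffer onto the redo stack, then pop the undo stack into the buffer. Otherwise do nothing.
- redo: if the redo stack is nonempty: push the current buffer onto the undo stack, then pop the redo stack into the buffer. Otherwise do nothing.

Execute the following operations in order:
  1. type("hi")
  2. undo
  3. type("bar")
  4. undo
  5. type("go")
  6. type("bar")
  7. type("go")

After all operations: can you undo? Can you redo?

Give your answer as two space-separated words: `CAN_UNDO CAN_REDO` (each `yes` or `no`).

Answer: yes no

Derivation:
After op 1 (type): buf='hi' undo_depth=1 redo_depth=0
After op 2 (undo): buf='(empty)' undo_depth=0 redo_depth=1
After op 3 (type): buf='bar' undo_depth=1 redo_depth=0
After op 4 (undo): buf='(empty)' undo_depth=0 redo_depth=1
After op 5 (type): buf='go' undo_depth=1 redo_depth=0
After op 6 (type): buf='gobar' undo_depth=2 redo_depth=0
After op 7 (type): buf='gobargo' undo_depth=3 redo_depth=0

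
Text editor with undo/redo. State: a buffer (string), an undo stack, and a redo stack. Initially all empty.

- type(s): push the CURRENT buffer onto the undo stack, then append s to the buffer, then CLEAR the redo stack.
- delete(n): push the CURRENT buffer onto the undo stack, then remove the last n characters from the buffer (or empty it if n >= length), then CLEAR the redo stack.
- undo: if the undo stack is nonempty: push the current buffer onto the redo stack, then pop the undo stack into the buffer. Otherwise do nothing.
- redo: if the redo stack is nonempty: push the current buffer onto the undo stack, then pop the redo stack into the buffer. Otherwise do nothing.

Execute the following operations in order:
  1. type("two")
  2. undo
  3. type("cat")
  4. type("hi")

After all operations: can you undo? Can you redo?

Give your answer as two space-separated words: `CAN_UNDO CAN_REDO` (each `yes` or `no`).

After op 1 (type): buf='two' undo_depth=1 redo_depth=0
After op 2 (undo): buf='(empty)' undo_depth=0 redo_depth=1
After op 3 (type): buf='cat' undo_depth=1 redo_depth=0
After op 4 (type): buf='cathi' undo_depth=2 redo_depth=0

Answer: yes no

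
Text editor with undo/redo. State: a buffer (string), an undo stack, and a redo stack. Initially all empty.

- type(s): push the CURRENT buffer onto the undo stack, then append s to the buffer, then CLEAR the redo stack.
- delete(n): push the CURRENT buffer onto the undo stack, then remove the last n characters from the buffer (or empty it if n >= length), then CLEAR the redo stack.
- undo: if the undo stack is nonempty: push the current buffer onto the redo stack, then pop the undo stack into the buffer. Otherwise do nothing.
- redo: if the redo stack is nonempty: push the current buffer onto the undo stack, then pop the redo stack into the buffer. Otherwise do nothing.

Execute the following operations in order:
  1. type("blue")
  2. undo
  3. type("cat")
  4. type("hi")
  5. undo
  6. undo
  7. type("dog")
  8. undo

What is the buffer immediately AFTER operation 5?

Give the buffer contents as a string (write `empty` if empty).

After op 1 (type): buf='blue' undo_depth=1 redo_depth=0
After op 2 (undo): buf='(empty)' undo_depth=0 redo_depth=1
After op 3 (type): buf='cat' undo_depth=1 redo_depth=0
After op 4 (type): buf='cathi' undo_depth=2 redo_depth=0
After op 5 (undo): buf='cat' undo_depth=1 redo_depth=1

Answer: cat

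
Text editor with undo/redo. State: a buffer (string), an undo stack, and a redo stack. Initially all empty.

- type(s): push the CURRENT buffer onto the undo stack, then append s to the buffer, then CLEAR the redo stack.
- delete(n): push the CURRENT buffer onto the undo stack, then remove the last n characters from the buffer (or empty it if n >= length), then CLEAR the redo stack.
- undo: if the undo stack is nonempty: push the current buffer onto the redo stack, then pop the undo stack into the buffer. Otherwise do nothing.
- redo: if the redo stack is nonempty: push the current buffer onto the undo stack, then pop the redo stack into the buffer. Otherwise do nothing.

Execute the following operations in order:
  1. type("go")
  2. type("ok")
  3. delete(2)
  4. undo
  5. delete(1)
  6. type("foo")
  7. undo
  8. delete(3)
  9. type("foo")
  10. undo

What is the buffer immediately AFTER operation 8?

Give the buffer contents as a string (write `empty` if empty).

After op 1 (type): buf='go' undo_depth=1 redo_depth=0
After op 2 (type): buf='gook' undo_depth=2 redo_depth=0
After op 3 (delete): buf='go' undo_depth=3 redo_depth=0
After op 4 (undo): buf='gook' undo_depth=2 redo_depth=1
After op 5 (delete): buf='goo' undo_depth=3 redo_depth=0
After op 6 (type): buf='goofoo' undo_depth=4 redo_depth=0
After op 7 (undo): buf='goo' undo_depth=3 redo_depth=1
After op 8 (delete): buf='(empty)' undo_depth=4 redo_depth=0

Answer: empty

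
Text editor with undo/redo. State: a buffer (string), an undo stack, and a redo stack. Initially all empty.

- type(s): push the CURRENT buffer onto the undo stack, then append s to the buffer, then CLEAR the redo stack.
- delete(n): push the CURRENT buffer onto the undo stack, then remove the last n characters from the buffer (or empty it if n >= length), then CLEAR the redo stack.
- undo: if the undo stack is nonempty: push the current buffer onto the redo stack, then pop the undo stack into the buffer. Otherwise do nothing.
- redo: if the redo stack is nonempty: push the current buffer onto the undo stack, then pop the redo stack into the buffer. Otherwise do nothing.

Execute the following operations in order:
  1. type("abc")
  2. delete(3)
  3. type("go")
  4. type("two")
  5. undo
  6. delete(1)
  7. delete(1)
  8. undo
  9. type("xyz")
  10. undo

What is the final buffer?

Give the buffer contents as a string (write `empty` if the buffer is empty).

Answer: g

Derivation:
After op 1 (type): buf='abc' undo_depth=1 redo_depth=0
After op 2 (delete): buf='(empty)' undo_depth=2 redo_depth=0
After op 3 (type): buf='go' undo_depth=3 redo_depth=0
After op 4 (type): buf='gotwo' undo_depth=4 redo_depth=0
After op 5 (undo): buf='go' undo_depth=3 redo_depth=1
After op 6 (delete): buf='g' undo_depth=4 redo_depth=0
After op 7 (delete): buf='(empty)' undo_depth=5 redo_depth=0
After op 8 (undo): buf='g' undo_depth=4 redo_depth=1
After op 9 (type): buf='gxyz' undo_depth=5 redo_depth=0
After op 10 (undo): buf='g' undo_depth=4 redo_depth=1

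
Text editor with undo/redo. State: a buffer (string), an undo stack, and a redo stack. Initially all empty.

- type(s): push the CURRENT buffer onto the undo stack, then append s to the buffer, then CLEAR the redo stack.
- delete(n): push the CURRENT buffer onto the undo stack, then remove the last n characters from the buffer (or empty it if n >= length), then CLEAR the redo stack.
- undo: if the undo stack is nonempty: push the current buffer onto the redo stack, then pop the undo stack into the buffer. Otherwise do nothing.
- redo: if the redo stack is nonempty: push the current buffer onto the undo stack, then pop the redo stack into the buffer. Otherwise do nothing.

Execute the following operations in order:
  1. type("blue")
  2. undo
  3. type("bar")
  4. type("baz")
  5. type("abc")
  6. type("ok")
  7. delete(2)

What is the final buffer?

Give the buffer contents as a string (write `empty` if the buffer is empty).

Answer: barbazabc

Derivation:
After op 1 (type): buf='blue' undo_depth=1 redo_depth=0
After op 2 (undo): buf='(empty)' undo_depth=0 redo_depth=1
After op 3 (type): buf='bar' undo_depth=1 redo_depth=0
After op 4 (type): buf='barbaz' undo_depth=2 redo_depth=0
After op 5 (type): buf='barbazabc' undo_depth=3 redo_depth=0
After op 6 (type): buf='barbazabcok' undo_depth=4 redo_depth=0
After op 7 (delete): buf='barbazabc' undo_depth=5 redo_depth=0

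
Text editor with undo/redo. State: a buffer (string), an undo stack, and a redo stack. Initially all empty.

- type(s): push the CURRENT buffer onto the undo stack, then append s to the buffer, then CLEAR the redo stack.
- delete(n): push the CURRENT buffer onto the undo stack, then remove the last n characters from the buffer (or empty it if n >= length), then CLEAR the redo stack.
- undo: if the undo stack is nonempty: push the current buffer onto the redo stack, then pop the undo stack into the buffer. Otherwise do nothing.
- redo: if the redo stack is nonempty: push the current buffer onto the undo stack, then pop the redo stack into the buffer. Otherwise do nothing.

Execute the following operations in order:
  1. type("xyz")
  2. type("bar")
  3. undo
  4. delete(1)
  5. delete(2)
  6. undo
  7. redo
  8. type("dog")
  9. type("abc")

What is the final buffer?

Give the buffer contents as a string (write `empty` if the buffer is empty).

After op 1 (type): buf='xyz' undo_depth=1 redo_depth=0
After op 2 (type): buf='xyzbar' undo_depth=2 redo_depth=0
After op 3 (undo): buf='xyz' undo_depth=1 redo_depth=1
After op 4 (delete): buf='xy' undo_depth=2 redo_depth=0
After op 5 (delete): buf='(empty)' undo_depth=3 redo_depth=0
After op 6 (undo): buf='xy' undo_depth=2 redo_depth=1
After op 7 (redo): buf='(empty)' undo_depth=3 redo_depth=0
After op 8 (type): buf='dog' undo_depth=4 redo_depth=0
After op 9 (type): buf='dogabc' undo_depth=5 redo_depth=0

Answer: dogabc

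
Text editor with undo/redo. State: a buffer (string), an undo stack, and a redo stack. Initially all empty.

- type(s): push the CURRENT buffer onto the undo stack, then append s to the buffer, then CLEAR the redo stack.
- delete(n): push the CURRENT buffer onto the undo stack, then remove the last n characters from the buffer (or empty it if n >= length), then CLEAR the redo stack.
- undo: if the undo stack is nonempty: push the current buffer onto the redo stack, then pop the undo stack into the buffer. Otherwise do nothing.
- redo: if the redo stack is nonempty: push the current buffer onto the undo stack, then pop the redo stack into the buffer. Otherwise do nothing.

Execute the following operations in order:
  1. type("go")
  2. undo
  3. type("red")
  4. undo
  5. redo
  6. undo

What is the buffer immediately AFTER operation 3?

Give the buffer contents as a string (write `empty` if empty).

After op 1 (type): buf='go' undo_depth=1 redo_depth=0
After op 2 (undo): buf='(empty)' undo_depth=0 redo_depth=1
After op 3 (type): buf='red' undo_depth=1 redo_depth=0

Answer: red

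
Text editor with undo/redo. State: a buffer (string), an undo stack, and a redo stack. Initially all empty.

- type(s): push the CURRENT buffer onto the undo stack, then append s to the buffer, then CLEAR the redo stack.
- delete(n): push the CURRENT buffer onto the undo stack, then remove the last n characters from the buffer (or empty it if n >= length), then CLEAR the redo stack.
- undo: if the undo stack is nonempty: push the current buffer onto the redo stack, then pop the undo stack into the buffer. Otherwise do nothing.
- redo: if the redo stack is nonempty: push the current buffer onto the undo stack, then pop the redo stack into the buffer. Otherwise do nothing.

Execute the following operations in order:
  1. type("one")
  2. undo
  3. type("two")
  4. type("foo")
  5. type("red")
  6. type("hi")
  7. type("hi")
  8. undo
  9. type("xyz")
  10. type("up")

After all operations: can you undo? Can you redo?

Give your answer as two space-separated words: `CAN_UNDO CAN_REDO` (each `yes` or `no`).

Answer: yes no

Derivation:
After op 1 (type): buf='one' undo_depth=1 redo_depth=0
After op 2 (undo): buf='(empty)' undo_depth=0 redo_depth=1
After op 3 (type): buf='two' undo_depth=1 redo_depth=0
After op 4 (type): buf='twofoo' undo_depth=2 redo_depth=0
After op 5 (type): buf='twofoored' undo_depth=3 redo_depth=0
After op 6 (type): buf='twofooredhi' undo_depth=4 redo_depth=0
After op 7 (type): buf='twofooredhihi' undo_depth=5 redo_depth=0
After op 8 (undo): buf='twofooredhi' undo_depth=4 redo_depth=1
After op 9 (type): buf='twofooredhixyz' undo_depth=5 redo_depth=0
After op 10 (type): buf='twofooredhixyzup' undo_depth=6 redo_depth=0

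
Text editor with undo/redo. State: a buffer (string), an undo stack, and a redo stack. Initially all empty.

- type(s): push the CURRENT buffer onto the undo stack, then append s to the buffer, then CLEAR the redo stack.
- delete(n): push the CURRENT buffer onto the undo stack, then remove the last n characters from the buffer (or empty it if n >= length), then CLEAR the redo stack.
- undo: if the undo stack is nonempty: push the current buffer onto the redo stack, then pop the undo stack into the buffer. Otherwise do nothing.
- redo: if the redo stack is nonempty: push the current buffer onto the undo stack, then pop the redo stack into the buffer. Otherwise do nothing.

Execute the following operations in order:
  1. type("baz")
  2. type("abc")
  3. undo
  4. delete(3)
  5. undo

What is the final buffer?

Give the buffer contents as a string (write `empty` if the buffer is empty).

After op 1 (type): buf='baz' undo_depth=1 redo_depth=0
After op 2 (type): buf='bazabc' undo_depth=2 redo_depth=0
After op 3 (undo): buf='baz' undo_depth=1 redo_depth=1
After op 4 (delete): buf='(empty)' undo_depth=2 redo_depth=0
After op 5 (undo): buf='baz' undo_depth=1 redo_depth=1

Answer: baz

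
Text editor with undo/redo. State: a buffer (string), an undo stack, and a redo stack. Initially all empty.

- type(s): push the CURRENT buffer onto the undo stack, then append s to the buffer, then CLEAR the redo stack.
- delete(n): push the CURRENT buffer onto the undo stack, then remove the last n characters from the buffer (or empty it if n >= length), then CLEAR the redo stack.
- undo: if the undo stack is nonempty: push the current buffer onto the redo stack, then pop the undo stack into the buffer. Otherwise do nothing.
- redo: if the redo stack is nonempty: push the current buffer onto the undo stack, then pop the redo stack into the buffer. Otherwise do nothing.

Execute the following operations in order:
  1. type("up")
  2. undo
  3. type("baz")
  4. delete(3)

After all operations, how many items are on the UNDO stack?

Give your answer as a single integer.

After op 1 (type): buf='up' undo_depth=1 redo_depth=0
After op 2 (undo): buf='(empty)' undo_depth=0 redo_depth=1
After op 3 (type): buf='baz' undo_depth=1 redo_depth=0
After op 4 (delete): buf='(empty)' undo_depth=2 redo_depth=0

Answer: 2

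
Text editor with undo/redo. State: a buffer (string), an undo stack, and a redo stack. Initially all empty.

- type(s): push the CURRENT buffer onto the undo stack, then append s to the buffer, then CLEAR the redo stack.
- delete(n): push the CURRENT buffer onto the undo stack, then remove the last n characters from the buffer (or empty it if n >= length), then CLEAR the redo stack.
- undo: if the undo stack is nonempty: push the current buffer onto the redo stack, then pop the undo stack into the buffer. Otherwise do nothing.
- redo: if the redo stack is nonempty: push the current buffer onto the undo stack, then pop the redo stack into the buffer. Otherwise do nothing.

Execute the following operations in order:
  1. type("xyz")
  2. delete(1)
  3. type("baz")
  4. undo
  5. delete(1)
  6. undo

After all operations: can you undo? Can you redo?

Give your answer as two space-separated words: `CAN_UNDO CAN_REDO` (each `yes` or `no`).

Answer: yes yes

Derivation:
After op 1 (type): buf='xyz' undo_depth=1 redo_depth=0
After op 2 (delete): buf='xy' undo_depth=2 redo_depth=0
After op 3 (type): buf='xybaz' undo_depth=3 redo_depth=0
After op 4 (undo): buf='xy' undo_depth=2 redo_depth=1
After op 5 (delete): buf='x' undo_depth=3 redo_depth=0
After op 6 (undo): buf='xy' undo_depth=2 redo_depth=1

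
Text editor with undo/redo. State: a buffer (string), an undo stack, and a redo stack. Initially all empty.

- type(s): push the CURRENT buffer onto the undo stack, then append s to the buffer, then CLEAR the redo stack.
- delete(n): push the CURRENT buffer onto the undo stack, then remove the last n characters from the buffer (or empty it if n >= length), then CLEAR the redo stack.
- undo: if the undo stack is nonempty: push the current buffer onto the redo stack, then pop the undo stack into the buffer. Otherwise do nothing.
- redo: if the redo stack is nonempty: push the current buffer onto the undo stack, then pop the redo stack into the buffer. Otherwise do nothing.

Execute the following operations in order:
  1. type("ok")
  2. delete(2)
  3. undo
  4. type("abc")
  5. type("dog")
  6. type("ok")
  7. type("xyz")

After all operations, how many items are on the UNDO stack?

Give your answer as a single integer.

Answer: 5

Derivation:
After op 1 (type): buf='ok' undo_depth=1 redo_depth=0
After op 2 (delete): buf='(empty)' undo_depth=2 redo_depth=0
After op 3 (undo): buf='ok' undo_depth=1 redo_depth=1
After op 4 (type): buf='okabc' undo_depth=2 redo_depth=0
After op 5 (type): buf='okabcdog' undo_depth=3 redo_depth=0
After op 6 (type): buf='okabcdogok' undo_depth=4 redo_depth=0
After op 7 (type): buf='okabcdogokxyz' undo_depth=5 redo_depth=0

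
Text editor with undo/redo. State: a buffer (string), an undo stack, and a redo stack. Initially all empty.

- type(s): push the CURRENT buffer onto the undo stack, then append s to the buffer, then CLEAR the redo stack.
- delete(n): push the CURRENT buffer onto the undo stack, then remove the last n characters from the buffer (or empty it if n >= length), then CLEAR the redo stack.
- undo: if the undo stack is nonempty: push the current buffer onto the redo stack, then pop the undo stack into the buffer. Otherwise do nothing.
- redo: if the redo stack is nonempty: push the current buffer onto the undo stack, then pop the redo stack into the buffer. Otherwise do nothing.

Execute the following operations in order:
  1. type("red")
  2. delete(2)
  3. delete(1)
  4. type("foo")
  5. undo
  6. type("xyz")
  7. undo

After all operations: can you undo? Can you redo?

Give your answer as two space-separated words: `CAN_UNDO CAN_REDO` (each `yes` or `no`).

After op 1 (type): buf='red' undo_depth=1 redo_depth=0
After op 2 (delete): buf='r' undo_depth=2 redo_depth=0
After op 3 (delete): buf='(empty)' undo_depth=3 redo_depth=0
After op 4 (type): buf='foo' undo_depth=4 redo_depth=0
After op 5 (undo): buf='(empty)' undo_depth=3 redo_depth=1
After op 6 (type): buf='xyz' undo_depth=4 redo_depth=0
After op 7 (undo): buf='(empty)' undo_depth=3 redo_depth=1

Answer: yes yes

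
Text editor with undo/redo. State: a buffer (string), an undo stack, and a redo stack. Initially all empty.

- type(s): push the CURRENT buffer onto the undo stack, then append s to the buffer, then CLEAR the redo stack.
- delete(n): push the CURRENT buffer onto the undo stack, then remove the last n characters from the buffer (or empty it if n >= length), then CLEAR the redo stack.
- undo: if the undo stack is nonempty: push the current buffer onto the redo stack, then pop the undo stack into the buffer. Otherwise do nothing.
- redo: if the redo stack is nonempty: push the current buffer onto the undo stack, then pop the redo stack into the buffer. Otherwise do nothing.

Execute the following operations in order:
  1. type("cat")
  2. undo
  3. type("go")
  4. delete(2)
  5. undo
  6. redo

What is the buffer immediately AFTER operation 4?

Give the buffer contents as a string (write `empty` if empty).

After op 1 (type): buf='cat' undo_depth=1 redo_depth=0
After op 2 (undo): buf='(empty)' undo_depth=0 redo_depth=1
After op 3 (type): buf='go' undo_depth=1 redo_depth=0
After op 4 (delete): buf='(empty)' undo_depth=2 redo_depth=0

Answer: empty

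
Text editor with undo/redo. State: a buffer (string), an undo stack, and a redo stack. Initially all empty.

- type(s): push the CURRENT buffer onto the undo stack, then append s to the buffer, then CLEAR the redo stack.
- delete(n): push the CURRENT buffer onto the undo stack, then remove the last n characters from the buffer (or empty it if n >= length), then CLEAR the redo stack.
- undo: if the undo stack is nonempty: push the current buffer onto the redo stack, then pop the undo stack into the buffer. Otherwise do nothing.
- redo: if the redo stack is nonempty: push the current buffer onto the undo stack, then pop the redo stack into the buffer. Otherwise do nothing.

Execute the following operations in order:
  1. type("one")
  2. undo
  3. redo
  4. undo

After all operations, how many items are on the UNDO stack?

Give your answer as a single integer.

Answer: 0

Derivation:
After op 1 (type): buf='one' undo_depth=1 redo_depth=0
After op 2 (undo): buf='(empty)' undo_depth=0 redo_depth=1
After op 3 (redo): buf='one' undo_depth=1 redo_depth=0
After op 4 (undo): buf='(empty)' undo_depth=0 redo_depth=1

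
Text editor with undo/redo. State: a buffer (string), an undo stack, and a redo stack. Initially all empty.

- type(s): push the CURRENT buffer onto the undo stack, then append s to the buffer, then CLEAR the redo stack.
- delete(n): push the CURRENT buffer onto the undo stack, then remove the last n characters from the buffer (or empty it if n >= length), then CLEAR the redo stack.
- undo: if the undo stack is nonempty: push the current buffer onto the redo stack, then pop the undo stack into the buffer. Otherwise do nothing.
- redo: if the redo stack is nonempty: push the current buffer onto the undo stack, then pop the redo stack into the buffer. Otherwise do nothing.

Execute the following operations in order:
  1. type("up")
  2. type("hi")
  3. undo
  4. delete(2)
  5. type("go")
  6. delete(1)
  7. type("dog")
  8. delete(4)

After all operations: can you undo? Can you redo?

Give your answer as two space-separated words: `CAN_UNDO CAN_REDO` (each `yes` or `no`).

Answer: yes no

Derivation:
After op 1 (type): buf='up' undo_depth=1 redo_depth=0
After op 2 (type): buf='uphi' undo_depth=2 redo_depth=0
After op 3 (undo): buf='up' undo_depth=1 redo_depth=1
After op 4 (delete): buf='(empty)' undo_depth=2 redo_depth=0
After op 5 (type): buf='go' undo_depth=3 redo_depth=0
After op 6 (delete): buf='g' undo_depth=4 redo_depth=0
After op 7 (type): buf='gdog' undo_depth=5 redo_depth=0
After op 8 (delete): buf='(empty)' undo_depth=6 redo_depth=0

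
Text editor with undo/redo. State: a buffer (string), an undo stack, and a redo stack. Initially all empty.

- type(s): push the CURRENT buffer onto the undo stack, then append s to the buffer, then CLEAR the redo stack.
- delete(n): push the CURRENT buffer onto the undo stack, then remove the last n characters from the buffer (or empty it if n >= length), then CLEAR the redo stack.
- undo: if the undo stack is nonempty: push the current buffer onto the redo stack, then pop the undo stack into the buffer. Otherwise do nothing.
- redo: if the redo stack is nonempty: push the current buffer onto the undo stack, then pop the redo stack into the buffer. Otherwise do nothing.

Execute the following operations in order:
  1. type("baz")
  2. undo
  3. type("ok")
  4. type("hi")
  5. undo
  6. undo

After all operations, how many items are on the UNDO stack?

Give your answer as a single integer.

After op 1 (type): buf='baz' undo_depth=1 redo_depth=0
After op 2 (undo): buf='(empty)' undo_depth=0 redo_depth=1
After op 3 (type): buf='ok' undo_depth=1 redo_depth=0
After op 4 (type): buf='okhi' undo_depth=2 redo_depth=0
After op 5 (undo): buf='ok' undo_depth=1 redo_depth=1
After op 6 (undo): buf='(empty)' undo_depth=0 redo_depth=2

Answer: 0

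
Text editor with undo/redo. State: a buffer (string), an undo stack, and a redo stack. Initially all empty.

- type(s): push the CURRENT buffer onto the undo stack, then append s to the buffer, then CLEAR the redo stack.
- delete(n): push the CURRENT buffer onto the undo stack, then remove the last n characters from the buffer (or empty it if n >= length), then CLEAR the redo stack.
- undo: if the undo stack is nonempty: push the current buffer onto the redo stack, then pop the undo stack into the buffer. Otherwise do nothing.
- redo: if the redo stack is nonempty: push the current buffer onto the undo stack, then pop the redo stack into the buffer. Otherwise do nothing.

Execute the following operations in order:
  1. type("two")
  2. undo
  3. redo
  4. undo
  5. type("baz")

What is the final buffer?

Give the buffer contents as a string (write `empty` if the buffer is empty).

After op 1 (type): buf='two' undo_depth=1 redo_depth=0
After op 2 (undo): buf='(empty)' undo_depth=0 redo_depth=1
After op 3 (redo): buf='two' undo_depth=1 redo_depth=0
After op 4 (undo): buf='(empty)' undo_depth=0 redo_depth=1
After op 5 (type): buf='baz' undo_depth=1 redo_depth=0

Answer: baz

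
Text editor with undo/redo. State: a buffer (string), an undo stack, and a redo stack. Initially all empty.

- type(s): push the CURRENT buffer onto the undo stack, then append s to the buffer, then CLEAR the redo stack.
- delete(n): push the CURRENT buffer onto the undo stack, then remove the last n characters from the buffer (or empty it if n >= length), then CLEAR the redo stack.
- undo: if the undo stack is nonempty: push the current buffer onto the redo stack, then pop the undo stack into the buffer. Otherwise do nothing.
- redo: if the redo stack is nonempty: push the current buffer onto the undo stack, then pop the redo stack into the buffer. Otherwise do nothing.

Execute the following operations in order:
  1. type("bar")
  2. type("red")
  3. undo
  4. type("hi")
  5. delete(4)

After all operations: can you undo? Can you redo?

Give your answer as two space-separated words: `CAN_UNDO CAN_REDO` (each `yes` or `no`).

Answer: yes no

Derivation:
After op 1 (type): buf='bar' undo_depth=1 redo_depth=0
After op 2 (type): buf='barred' undo_depth=2 redo_depth=0
After op 3 (undo): buf='bar' undo_depth=1 redo_depth=1
After op 4 (type): buf='barhi' undo_depth=2 redo_depth=0
After op 5 (delete): buf='b' undo_depth=3 redo_depth=0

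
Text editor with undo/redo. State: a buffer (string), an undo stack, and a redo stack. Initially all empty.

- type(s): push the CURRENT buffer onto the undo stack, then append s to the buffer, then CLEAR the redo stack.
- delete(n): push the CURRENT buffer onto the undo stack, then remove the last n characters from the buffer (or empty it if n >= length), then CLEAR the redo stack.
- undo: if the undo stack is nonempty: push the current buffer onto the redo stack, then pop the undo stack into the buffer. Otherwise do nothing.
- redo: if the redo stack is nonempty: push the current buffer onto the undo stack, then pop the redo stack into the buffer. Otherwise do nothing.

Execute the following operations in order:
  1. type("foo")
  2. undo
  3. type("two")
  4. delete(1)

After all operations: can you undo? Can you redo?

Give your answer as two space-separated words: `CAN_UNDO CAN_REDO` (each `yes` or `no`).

After op 1 (type): buf='foo' undo_depth=1 redo_depth=0
After op 2 (undo): buf='(empty)' undo_depth=0 redo_depth=1
After op 3 (type): buf='two' undo_depth=1 redo_depth=0
After op 4 (delete): buf='tw' undo_depth=2 redo_depth=0

Answer: yes no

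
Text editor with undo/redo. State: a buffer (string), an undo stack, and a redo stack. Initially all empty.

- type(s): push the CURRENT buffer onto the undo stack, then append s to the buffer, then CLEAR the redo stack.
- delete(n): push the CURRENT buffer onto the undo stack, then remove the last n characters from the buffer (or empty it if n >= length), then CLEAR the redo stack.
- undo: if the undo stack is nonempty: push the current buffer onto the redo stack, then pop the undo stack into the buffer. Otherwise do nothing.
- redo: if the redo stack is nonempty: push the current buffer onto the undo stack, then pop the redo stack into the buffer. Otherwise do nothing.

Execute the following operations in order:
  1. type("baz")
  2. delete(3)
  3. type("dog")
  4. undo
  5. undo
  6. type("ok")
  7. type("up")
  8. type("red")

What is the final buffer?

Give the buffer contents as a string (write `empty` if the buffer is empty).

After op 1 (type): buf='baz' undo_depth=1 redo_depth=0
After op 2 (delete): buf='(empty)' undo_depth=2 redo_depth=0
After op 3 (type): buf='dog' undo_depth=3 redo_depth=0
After op 4 (undo): buf='(empty)' undo_depth=2 redo_depth=1
After op 5 (undo): buf='baz' undo_depth=1 redo_depth=2
After op 6 (type): buf='bazok' undo_depth=2 redo_depth=0
After op 7 (type): buf='bazokup' undo_depth=3 redo_depth=0
After op 8 (type): buf='bazokupred' undo_depth=4 redo_depth=0

Answer: bazokupred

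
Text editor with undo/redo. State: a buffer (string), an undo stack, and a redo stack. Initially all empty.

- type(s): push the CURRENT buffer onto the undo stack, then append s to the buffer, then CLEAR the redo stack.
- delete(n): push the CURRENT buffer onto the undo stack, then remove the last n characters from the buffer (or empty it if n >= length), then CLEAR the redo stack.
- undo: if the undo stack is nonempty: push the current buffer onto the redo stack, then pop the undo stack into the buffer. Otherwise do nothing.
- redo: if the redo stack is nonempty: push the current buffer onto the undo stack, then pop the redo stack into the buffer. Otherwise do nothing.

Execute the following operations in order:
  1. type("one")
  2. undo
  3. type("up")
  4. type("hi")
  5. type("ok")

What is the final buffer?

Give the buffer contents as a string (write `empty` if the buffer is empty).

Answer: uphiok

Derivation:
After op 1 (type): buf='one' undo_depth=1 redo_depth=0
After op 2 (undo): buf='(empty)' undo_depth=0 redo_depth=1
After op 3 (type): buf='up' undo_depth=1 redo_depth=0
After op 4 (type): buf='uphi' undo_depth=2 redo_depth=0
After op 5 (type): buf='uphiok' undo_depth=3 redo_depth=0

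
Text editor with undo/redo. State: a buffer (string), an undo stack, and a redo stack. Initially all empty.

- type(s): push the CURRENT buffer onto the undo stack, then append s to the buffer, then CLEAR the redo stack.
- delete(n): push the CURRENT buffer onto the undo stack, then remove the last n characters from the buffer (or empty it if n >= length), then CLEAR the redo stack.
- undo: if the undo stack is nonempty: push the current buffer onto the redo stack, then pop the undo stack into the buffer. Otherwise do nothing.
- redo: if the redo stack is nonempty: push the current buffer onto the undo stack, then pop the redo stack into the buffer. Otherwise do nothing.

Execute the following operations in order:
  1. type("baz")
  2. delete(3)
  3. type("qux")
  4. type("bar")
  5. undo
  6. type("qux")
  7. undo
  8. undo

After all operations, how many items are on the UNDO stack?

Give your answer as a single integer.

After op 1 (type): buf='baz' undo_depth=1 redo_depth=0
After op 2 (delete): buf='(empty)' undo_depth=2 redo_depth=0
After op 3 (type): buf='qux' undo_depth=3 redo_depth=0
After op 4 (type): buf='quxbar' undo_depth=4 redo_depth=0
After op 5 (undo): buf='qux' undo_depth=3 redo_depth=1
After op 6 (type): buf='quxqux' undo_depth=4 redo_depth=0
After op 7 (undo): buf='qux' undo_depth=3 redo_depth=1
After op 8 (undo): buf='(empty)' undo_depth=2 redo_depth=2

Answer: 2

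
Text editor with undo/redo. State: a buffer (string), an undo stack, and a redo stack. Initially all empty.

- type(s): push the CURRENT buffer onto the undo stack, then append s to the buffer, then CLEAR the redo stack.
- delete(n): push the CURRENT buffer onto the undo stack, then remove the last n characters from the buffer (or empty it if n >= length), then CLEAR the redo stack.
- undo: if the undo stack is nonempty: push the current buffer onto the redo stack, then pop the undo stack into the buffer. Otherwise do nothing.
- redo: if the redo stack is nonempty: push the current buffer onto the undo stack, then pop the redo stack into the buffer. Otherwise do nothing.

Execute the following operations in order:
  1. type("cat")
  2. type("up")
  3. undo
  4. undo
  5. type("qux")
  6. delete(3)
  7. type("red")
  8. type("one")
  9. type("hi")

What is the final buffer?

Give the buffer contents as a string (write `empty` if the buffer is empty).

Answer: redonehi

Derivation:
After op 1 (type): buf='cat' undo_depth=1 redo_depth=0
After op 2 (type): buf='catup' undo_depth=2 redo_depth=0
After op 3 (undo): buf='cat' undo_depth=1 redo_depth=1
After op 4 (undo): buf='(empty)' undo_depth=0 redo_depth=2
After op 5 (type): buf='qux' undo_depth=1 redo_depth=0
After op 6 (delete): buf='(empty)' undo_depth=2 redo_depth=0
After op 7 (type): buf='red' undo_depth=3 redo_depth=0
After op 8 (type): buf='redone' undo_depth=4 redo_depth=0
After op 9 (type): buf='redonehi' undo_depth=5 redo_depth=0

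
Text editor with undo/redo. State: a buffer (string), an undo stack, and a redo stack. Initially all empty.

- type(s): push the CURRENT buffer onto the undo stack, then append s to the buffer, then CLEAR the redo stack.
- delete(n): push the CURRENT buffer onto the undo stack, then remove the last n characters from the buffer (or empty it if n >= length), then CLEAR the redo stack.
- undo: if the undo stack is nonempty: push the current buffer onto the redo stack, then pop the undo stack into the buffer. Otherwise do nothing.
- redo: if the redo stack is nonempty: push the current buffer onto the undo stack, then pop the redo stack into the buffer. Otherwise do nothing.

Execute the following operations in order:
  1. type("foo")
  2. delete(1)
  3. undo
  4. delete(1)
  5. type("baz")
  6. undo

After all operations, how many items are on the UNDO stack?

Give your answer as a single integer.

Answer: 2

Derivation:
After op 1 (type): buf='foo' undo_depth=1 redo_depth=0
After op 2 (delete): buf='fo' undo_depth=2 redo_depth=0
After op 3 (undo): buf='foo' undo_depth=1 redo_depth=1
After op 4 (delete): buf='fo' undo_depth=2 redo_depth=0
After op 5 (type): buf='fobaz' undo_depth=3 redo_depth=0
After op 6 (undo): buf='fo' undo_depth=2 redo_depth=1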